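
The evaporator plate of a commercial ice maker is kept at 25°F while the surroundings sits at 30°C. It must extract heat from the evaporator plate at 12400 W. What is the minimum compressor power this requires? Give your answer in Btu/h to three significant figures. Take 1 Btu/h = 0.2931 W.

In absolute terms T_C = 269.26 K and T_H = 303.15 K, so ΔT = 33.89 K.
COP_Carnot = T_C/ΔT = 269.26/33.89 = 7.945.
Ẇ_min = Q̇/COP_Carnot = 12400/7.945 = 1561 W = 5325 Btu/h.

5320 Btu/h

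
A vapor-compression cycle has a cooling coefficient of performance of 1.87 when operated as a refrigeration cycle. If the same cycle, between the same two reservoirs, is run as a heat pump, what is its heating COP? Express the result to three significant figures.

The first law on one cycle gives Q_H = Q_C + W, so Q_H/W = Q_C/W + 1.
COP_HP = COP_R + 1 = 1.87 + 1 = 2.87.

2.87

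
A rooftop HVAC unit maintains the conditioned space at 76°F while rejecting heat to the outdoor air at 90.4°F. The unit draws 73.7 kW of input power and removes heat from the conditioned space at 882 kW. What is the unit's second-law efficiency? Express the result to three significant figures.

0.322

COP_actual = Q̇_C/Ẇ = 882.0/73.70 = 11.97.
In absolute terms T_C = 297.59 K and T_H = 305.59 K, so ΔT = 8.000 K.
COP_Carnot = T_C/ΔT = 297.59/8.000 = 37.20.
η_II = COP_actual/COP_Carnot = 11.97/37.20 = 0.3217.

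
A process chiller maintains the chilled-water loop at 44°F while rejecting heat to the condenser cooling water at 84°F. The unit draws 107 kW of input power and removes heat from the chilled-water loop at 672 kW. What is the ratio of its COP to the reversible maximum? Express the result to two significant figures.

0.50

COP_actual = Q̇_C/Ẇ = 672.0/107.0 = 6.280.
In absolute terms T_C = 279.82 K and T_H = 302.04 K, so ΔT = 22.22 K.
COP_Carnot = T_C/ΔT = 279.82/22.22 = 12.59.
η_II = COP_actual/COP_Carnot = 6.280/12.59 = 0.4988.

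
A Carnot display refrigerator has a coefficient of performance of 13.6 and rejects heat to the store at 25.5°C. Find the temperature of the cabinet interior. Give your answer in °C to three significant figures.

5.04 °C

For a Carnot refrigerator COP_R = T_C/(T_H − T_C), so T_C = COP·T_H/(1 + COP).
With T_H = 298.65 K, T_C = 13.6 × 298.65/14.60 = 278.19 K.
Converting, 278.19 K = 5.04°C.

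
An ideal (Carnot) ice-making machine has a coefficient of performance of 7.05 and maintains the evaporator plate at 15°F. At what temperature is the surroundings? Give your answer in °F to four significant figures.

82.33 °F

COP_R = T_C/(T_H − T_C) gives T_H − T_C = T_C/COP.
With T_C = 263.71 K, T_H = 263.71 × (1 + 1/7.05) = 301.11 K.
Converting, 301.11 K = 82.33°F.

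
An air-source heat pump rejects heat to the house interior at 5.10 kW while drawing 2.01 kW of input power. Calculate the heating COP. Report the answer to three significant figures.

2.54

The first law gives Q̇_H = Q̇_C + Ẇ, so the three rates are Q̇_C = 3.090, Q̇_H = 5.100, Ẇ = 2.010 kW.
COP_HP = Q̇_H/Ẇ = 5.100/2.010 = 2.537.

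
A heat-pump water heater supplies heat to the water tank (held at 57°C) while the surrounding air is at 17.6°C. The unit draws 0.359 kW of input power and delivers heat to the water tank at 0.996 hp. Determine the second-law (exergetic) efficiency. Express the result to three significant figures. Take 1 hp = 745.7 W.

Converting, Q̇_H = 0.9960 hp = 0.7427 kW, so COP_actual = Q̇_H/Ẇ = 0.7427/0.3590 = 2.069.
In absolute terms T_C = 290.75 K and T_H = 330.15 K, so ΔT = 39.40 K.
COP_Carnot = T_H/ΔT = 330.15/39.40 = 8.379.
η_II = COP_actual/COP_Carnot = 2.069/8.379 = 0.2469.

0.247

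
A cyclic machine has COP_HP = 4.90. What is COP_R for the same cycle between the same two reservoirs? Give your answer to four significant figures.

Since Q_H = Q_C + W for any cycle, COP_R = Q_C/W = Q_H/W − 1.
COP_R = 4.90 − 1 = 3.90.

3.900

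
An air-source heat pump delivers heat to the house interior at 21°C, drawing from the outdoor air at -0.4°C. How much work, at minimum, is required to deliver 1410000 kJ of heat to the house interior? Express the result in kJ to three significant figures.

103000 kJ

In absolute terms T_C = 272.75 K and T_H = 294.15 K, so ΔT = 21.40 K.
The reversible limit is COP_HP = T_H/ΔT = 13.75, so W_min = Q_H/COP = Q_H·ΔT/T_H.
W_min = 1410000 × 21.40/294.15 = 102600 kJ.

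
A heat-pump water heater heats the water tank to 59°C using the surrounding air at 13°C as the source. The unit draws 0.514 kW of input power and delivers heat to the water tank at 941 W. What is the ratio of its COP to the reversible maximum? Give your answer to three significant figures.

Converting, Q̇_H = 941.0 W = 0.9410 kW, so COP_actual = Q̇_H/Ẇ = 0.9410/0.5140 = 1.831.
In absolute terms T_C = 286.15 K and T_H = 332.15 K, so ΔT = 46.00 K.
COP_Carnot = T_H/ΔT = 332.15/46.00 = 7.221.
η_II = COP_actual/COP_Carnot = 1.831/7.221 = 0.2535.

0.254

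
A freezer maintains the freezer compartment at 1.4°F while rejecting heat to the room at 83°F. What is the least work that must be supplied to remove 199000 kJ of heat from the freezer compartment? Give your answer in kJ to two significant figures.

35000 kJ

In absolute terms T_C = 256.15 K and T_H = 301.48 K, so ΔT = 45.33 K.
The reversible limit is COP_R = T_C/ΔT = 5.650, so W_min = Q_C/COP = Q_C·ΔT/T_C.
W_min = 199000 × 45.33/256.15 = 35220 kJ.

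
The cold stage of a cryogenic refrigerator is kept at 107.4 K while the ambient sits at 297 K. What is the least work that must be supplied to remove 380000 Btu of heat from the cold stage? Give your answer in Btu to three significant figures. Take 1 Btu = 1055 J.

671000 Btu

The reservoir spacing is ΔT = 297 − 107.4 = 189.6 K.
The reversible limit is COP_R = T_C/ΔT = 0.5665, so W_min = Q_C/COP = Q_C·ΔT/T_C.
W_min = 380000 × 189.6/107.40 = 670800 Btu.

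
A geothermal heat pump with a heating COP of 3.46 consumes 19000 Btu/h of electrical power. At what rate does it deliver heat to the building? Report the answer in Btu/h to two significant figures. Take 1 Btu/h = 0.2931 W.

66000 Btu/h

Q̇_H = COP_HP × Ẇ = 3.46 × 19000 = 65740 Btu/h.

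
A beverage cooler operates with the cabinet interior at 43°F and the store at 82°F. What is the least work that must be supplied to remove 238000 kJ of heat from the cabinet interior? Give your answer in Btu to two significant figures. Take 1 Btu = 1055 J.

18000 Btu

In absolute terms T_C = 279.26 K and T_H = 300.93 K, so ΔT = 21.67 K.
The reversible limit is COP_R = T_C/ΔT = 12.89, so W_min = Q_C/COP = Q_C·ΔT/T_C.
W_min = 238000 × 21.67/279.26 = 18470 kJ = 17500 Btu.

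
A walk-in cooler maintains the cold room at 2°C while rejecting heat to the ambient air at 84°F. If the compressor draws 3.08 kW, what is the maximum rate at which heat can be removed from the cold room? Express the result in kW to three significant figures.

In absolute terms T_C = 275.15 K and T_H = 302.04 K, so ΔT = 26.89 K.
COP_Carnot = T_C/ΔT = 275.15/26.89 = 10.23.
Q̇_max = COP_Carnot × Ẇ = 10.23 × 3.080 kW = 31.52 kW.

31.5 kW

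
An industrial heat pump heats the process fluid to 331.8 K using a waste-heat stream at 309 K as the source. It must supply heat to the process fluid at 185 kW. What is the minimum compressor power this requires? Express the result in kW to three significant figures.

12.7 kW

The reservoir spacing is ΔT = 331.8 − 309 = 22.80 K.
COP_Carnot = T_H/ΔT = 331.80/22.80 = 14.55.
Ẇ_min = Q̇/COP_Carnot = 185.0/14.55 = 12.71 kW.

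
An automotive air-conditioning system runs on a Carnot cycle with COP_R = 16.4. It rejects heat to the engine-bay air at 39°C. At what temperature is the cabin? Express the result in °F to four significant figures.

For a Carnot refrigerator COP_R = T_C/(T_H − T_C), so T_C = COP·T_H/(1 + COP).
With T_H = 312.15 K, T_C = 16.4 × 312.15/17.40 = 294.21 K.
Converting, 294.21 K = 69.91°F.

69.91 °F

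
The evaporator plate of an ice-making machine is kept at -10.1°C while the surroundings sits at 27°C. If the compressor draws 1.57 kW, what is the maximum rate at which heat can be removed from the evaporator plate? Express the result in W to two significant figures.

In absolute terms T_C = 263.05 K and T_H = 300.15 K, so ΔT = 37.10 K.
COP_Carnot = T_C/ΔT = 263.05/37.10 = 7.090.
Q̇_max = COP_Carnot × Ẇ = 7.090 × 1.570 kW = 11.13 kW = 11130 W.

11000 W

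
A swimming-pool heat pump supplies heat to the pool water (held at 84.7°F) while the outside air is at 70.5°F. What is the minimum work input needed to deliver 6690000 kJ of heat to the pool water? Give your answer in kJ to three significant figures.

175000 kJ

In absolute terms T_C = 294.54 K and T_H = 302.43 K, so ΔT = 7.889 K.
The reversible limit is COP_HP = T_H/ΔT = 38.34, so W_min = Q_H/COP = Q_H·ΔT/T_H.
W_min = 6690000 × 7.889/302.43 = 174500 kJ.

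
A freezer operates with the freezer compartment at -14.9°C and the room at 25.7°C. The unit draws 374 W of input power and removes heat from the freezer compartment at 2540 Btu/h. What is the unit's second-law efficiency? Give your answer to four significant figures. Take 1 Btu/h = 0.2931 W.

0.3129

Converting, Q̇_C = 2540 Btu/h = 744.5 W, so COP_actual = Q̇_C/Ẇ = 744.5/374.0 = 1.991.
In absolute terms T_C = 258.25 K and T_H = 298.85 K, so ΔT = 40.60 K.
COP_Carnot = T_C/ΔT = 258.25/40.60 = 6.361.
η_II = COP_actual/COP_Carnot = 1.991/6.361 = 0.3129.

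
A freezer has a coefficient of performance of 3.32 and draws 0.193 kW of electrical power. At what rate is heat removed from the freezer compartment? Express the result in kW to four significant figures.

0.6408 kW

Q̇_C = COP × Ẇ = 3.32 × 0.1930 = 0.6408 kW.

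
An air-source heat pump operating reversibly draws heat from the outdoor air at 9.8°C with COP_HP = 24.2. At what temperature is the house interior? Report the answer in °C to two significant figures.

22 °C

COP_HP = T_H/(T_H − T_C) rearranges to T_H = COP·T_C/(COP − 1).
With T_C = 282.95 K, T_H = 24.2 × 282.95/23.20 = 295.15 K.
Converting, 295.15 K = 22.00°C.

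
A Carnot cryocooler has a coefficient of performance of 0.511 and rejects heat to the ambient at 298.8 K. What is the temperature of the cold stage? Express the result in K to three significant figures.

101 K

For a Carnot refrigerator COP_R = T_C/(T_H − T_C), so T_C = COP·T_H/(1 + COP).
With T_H = 298.80 K, T_C = 0.511 × 298.80/1.511 = 101.05 K.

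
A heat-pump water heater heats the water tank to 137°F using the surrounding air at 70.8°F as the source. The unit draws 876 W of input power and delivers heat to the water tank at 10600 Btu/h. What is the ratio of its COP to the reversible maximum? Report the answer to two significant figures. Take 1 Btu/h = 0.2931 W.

0.39

Converting, Q̇_H = 10600 Btu/h = 3107 W, so COP_actual = Q̇_H/Ẇ = 3107/876.0 = 3.547.
In absolute terms T_C = 294.71 K and T_H = 331.48 K, so ΔT = 36.78 K.
COP_Carnot = T_H/ΔT = 331.48/36.78 = 9.013.
η_II = COP_actual/COP_Carnot = 3.547/9.013 = 0.3935.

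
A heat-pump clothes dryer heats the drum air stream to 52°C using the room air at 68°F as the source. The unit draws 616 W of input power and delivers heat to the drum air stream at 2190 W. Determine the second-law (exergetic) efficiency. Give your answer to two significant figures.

COP_actual = Q̇_H/Ẇ = 2190/616.0 = 3.555.
In absolute terms T_C = 293.15 K and T_H = 325.15 K, so ΔT = 32.00 K.
COP_Carnot = T_H/ΔT = 325.15/32.00 = 10.16.
η_II = COP_actual/COP_Carnot = 3.555/10.16 = 0.3499.

0.35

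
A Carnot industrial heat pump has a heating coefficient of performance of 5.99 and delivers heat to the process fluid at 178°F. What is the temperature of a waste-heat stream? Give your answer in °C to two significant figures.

COP_HP = T_H/(T_H − T_C) gives T_H − T_C = T_H/COP.
With T_H = 354.26 K, T_C = 354.26 × (1 − 1/5.99) = 295.12 K.
Converting, 295.12 K = 21.97°C.

22 °C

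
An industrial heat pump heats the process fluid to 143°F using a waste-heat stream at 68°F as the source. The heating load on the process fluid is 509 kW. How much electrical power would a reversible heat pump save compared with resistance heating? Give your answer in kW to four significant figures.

445.7 kW

In absolute terms T_C = 293.15 K and T_H = 334.82 K, so ΔT = 41.67 K.
COP_Carnot = T_H/ΔT = 334.82/41.67 = 8.036.
Resistance heating needs Ẇ_res = Q̇_H = 509.0 kW; the reversible heat pump needs only Ẇ_hp = Q̇_H/COP = 63.34 kW.
Saving = 509.0 − 63.34 = 445.7 kW.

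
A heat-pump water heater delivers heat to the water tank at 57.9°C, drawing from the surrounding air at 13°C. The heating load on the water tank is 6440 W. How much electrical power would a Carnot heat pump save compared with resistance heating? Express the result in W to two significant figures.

5600 W

In absolute terms T_C = 286.15 K and T_H = 331.05 K, so ΔT = 44.90 K.
COP_Carnot = T_H/ΔT = 331.05/44.90 = 7.373.
Resistance heating needs Ẇ_res = Q̇_H = 6440 W; the reversible heat pump needs only Ẇ_hp = Q̇_H/COP = 873.5 W.
Saving = 6440 − 873.5 = 5567 W.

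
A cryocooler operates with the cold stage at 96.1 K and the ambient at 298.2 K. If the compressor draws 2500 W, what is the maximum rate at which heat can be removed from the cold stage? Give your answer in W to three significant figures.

1190 W

The reservoir spacing is ΔT = 298.2 − 96.1 = 202.1 K.
COP_Carnot = T_C/ΔT = 96.10/202.1 = 0.4755.
Q̇_max = COP_Carnot × Ẇ = 0.4755 × 2500 W = 1189 W.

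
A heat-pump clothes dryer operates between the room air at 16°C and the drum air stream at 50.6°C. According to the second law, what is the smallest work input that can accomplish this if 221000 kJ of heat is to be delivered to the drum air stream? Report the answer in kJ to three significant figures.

In absolute terms T_C = 289.15 K and T_H = 323.75 K, so ΔT = 34.60 K.
The reversible limit is COP_HP = T_H/ΔT = 9.357, so W_min = Q_H/COP = Q_H·ΔT/T_H.
W_min = 221000 × 34.60/323.75 = 23620 kJ.

23600 kJ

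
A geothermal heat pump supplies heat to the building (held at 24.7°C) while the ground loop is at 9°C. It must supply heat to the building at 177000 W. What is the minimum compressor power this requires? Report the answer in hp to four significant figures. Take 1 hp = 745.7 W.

12.51 hp

In absolute terms T_C = 282.15 K and T_H = 297.85 K, so ΔT = 15.70 K.
COP_Carnot = T_H/ΔT = 297.85/15.70 = 18.97.
Ẇ_min = Q̇/COP_Carnot = 177000/18.97 = 9330 W = 12.51 hp.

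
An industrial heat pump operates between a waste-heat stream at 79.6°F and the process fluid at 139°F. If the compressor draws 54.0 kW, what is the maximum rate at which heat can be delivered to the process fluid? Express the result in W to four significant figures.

544200 W

In absolute terms T_C = 299.59 K and T_H = 332.59 K, so ΔT = 33.00 K.
COP_Carnot = T_H/ΔT = 332.59/33.00 = 10.08.
Q̇_max = COP_Carnot × Ẇ = 10.08 × 54.00 kW = 544.2 kW = 544200 W.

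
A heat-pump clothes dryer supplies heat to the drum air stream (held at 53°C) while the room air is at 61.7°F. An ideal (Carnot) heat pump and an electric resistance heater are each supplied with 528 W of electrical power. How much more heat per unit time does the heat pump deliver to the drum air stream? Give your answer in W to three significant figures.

4190 W

In absolute terms T_C = 289.65 K and T_H = 326.15 K, so ΔT = 36.50 K.
COP_Carnot = T_H/ΔT = 326.15/36.50 = 8.936.
The heat pump delivers Q̇_H = COP × Ẇ = 4718 W; the resistance heater delivers Ẇ = 528.0 W.
Extra = (COP − 1)·Ẇ = 4190 W.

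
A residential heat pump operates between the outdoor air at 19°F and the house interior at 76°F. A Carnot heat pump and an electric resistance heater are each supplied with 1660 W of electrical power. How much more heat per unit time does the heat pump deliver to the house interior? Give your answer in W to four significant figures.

13940 W

In absolute terms T_C = 265.93 K and T_H = 297.59 K, so ΔT = 31.67 K.
COP_Carnot = T_H/ΔT = 297.59/31.67 = 9.398.
The heat pump delivers Q̇_H = COP × Ẇ = 15600 W; the resistance heater delivers Ẇ = 1660 W.
Extra = (COP − 1)·Ẇ = 13940 W.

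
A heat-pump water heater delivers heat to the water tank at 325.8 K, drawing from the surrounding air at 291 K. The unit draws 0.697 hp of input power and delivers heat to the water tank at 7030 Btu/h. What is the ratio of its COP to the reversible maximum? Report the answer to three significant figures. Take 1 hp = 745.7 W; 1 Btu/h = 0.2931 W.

0.423

Converting, Q̇_H = 7030 Btu/h = 2.763 hp, so COP_actual = Q̇_H/Ẇ = 2.763/0.6970 = 3.964.
The reservoir spacing is ΔT = 325.8 − 291 = 34.80 K.
COP_Carnot = T_H/ΔT = 325.80/34.80 = 9.362.
η_II = COP_actual/COP_Carnot = 3.964/9.362 = 0.4235.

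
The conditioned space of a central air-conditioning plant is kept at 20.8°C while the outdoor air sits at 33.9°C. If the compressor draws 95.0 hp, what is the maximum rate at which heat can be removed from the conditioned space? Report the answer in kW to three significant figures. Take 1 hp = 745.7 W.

1590 kW

In absolute terms T_C = 293.95 K and T_H = 307.05 K, so ΔT = 13.10 K.
COP_Carnot = T_C/ΔT = 293.95/13.10 = 22.44.
Q̇_max = COP_Carnot × Ẇ = 22.44 × 95.00 hp = 2132 hp = 1590 kW.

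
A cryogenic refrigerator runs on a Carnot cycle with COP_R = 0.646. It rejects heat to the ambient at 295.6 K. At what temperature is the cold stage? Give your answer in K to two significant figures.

120 K

For a Carnot refrigerator COP_R = T_C/(T_H − T_C), so T_C = COP·T_H/(1 + COP).
With T_H = 295.60 K, T_C = 0.646 × 295.60/1.646 = 116.01 K.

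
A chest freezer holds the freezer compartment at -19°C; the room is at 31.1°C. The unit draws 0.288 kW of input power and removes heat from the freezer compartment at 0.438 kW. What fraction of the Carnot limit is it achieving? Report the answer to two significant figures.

0.30

COP_actual = Q̇_C/Ẇ = 0.4380/0.2880 = 1.521.
In absolute terms T_C = 254.15 K and T_H = 304.25 K, so ΔT = 50.10 K.
COP_Carnot = T_C/ΔT = 254.15/50.10 = 5.073.
η_II = COP_actual/COP_Carnot = 1.521/5.073 = 0.2998.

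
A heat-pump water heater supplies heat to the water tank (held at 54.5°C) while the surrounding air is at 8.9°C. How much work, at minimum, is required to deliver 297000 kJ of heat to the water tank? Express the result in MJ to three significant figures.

In absolute terms T_C = 282.05 K and T_H = 327.65 K, so ΔT = 45.60 K.
The reversible limit is COP_HP = T_H/ΔT = 7.185, so W_min = Q_H/COP = Q_H·ΔT/T_H.
W_min = 297000 × 45.60/327.65 = 41330 kJ = 41.33 MJ.

41.3 MJ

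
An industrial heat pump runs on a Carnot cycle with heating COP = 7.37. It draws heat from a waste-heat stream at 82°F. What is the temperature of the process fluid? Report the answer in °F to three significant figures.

167 °F

COP_HP = T_H/(T_H − T_C) rearranges to T_H = COP·T_C/(COP − 1).
With T_C = 300.93 K, T_H = 7.37 × 300.93/6.370 = 348.17 K.
Converting, 348.17 K = 167.03°F.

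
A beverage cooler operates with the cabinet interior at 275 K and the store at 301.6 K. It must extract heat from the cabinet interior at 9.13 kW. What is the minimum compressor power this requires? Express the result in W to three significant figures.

883 W

The reservoir spacing is ΔT = 301.6 − 275 = 26.60 K.
COP_Carnot = T_C/ΔT = 275.00/26.60 = 10.34.
Ẇ_min = Q̇/COP_Carnot = 9.130/10.34 = 0.8831 kW = 883.1 W.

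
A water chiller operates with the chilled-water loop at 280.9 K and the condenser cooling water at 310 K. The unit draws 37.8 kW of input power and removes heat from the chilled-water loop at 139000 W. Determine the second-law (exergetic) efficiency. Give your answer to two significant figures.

Converting, Q̇_C = 139000 W = 139.0 kW, so COP_actual = Q̇_C/Ẇ = 139.0/37.80 = 3.677.
The reservoir spacing is ΔT = 310 − 280.9 = 29.10 K.
COP_Carnot = T_C/ΔT = 280.90/29.10 = 9.653.
η_II = COP_actual/COP_Carnot = 3.677/9.653 = 0.3809.

0.38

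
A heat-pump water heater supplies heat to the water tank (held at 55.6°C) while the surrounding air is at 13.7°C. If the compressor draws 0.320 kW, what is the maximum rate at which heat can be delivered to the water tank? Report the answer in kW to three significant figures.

2.51 kW

In absolute terms T_C = 286.85 K and T_H = 328.75 K, so ΔT = 41.90 K.
COP_Carnot = T_H/ΔT = 328.75/41.90 = 7.846.
Q̇_max = COP_Carnot × Ẇ = 7.846 × 0.3200 kW = 2.511 kW.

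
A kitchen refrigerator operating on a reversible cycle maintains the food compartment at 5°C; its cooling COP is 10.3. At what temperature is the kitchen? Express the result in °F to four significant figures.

89.61 °F

COP_R = T_C/(T_H − T_C) gives T_H − T_C = T_C/COP.
With T_C = 278.15 K, T_H = 278.15 × (1 + 1/10.3) = 305.15 K.
Converting, 305.15 K = 89.61°F.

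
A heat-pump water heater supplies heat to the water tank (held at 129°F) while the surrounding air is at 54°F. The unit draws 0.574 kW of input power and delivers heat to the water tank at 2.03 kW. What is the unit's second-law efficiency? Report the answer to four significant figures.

COP_actual = Q̇_H/Ẇ = 2.030/0.5740 = 3.537.
In absolute terms T_C = 285.37 K and T_H = 327.04 K, so ΔT = 41.67 K.
COP_Carnot = T_H/ΔT = 327.04/41.67 = 7.849.
η_II = COP_actual/COP_Carnot = 3.537/7.849 = 0.4506.

0.4506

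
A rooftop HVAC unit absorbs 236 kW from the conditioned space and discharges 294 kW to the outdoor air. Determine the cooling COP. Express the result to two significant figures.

4.1

The first law gives Q̇_H = Q̇_C + Ẇ, so the three rates are Q̇_C = 236.0, Q̇_H = 294.0, Ẇ = 58.00 kW.
COP_R = Q̇_C/Ẇ = 236.0/58.00 = 4.069.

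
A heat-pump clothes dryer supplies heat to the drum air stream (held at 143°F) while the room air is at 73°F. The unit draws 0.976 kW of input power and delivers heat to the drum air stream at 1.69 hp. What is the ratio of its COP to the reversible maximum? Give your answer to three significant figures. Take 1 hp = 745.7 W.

Converting, Q̇_H = 1.690 hp = 1.260 kW, so COP_actual = Q̇_H/Ẇ = 1.260/0.9760 = 1.291.
In absolute terms T_C = 295.93 K and T_H = 334.82 K, so ΔT = 38.89 K.
COP_Carnot = T_H/ΔT = 334.82/38.89 = 8.610.
η_II = COP_actual/COP_Carnot = 1.291/8.610 = 0.1500.

0.150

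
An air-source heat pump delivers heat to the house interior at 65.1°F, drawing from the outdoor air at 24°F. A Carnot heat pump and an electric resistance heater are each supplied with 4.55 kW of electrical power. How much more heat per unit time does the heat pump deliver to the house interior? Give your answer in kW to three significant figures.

In absolute terms T_C = 268.71 K and T_H = 291.54 K, so ΔT = 22.83 K.
COP_Carnot = T_H/ΔT = 291.54/22.83 = 12.77.
The heat pump delivers Q̇_H = COP × Ẇ = 58.09 kW; the resistance heater delivers Ẇ = 4.550 kW.
Extra = (COP − 1)·Ẇ = 53.54 kW.

53.5 kW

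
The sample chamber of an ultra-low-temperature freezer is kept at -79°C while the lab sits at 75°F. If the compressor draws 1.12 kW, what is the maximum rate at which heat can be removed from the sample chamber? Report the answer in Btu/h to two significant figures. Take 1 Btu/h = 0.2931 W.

7200 Btu/h

In absolute terms T_C = 194.15 K and T_H = 297.04 K, so ΔT = 102.9 K.
COP_Carnot = T_C/ΔT = 194.15/102.9 = 1.887.
Q̇_max = COP_Carnot × Ẇ = 1.887 × 1.120 kW = 2.113 kW = 7211 Btu/h.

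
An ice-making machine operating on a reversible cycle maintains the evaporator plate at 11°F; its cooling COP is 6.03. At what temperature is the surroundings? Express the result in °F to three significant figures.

COP_R = T_C/(T_H − T_C) gives T_H − T_C = T_C/COP.
With T_C = 261.48 K, T_H = 261.48 × (1 + 1/6.03) = 304.85 K.
Converting, 304.85 K = 89.05°F.

89.1 °F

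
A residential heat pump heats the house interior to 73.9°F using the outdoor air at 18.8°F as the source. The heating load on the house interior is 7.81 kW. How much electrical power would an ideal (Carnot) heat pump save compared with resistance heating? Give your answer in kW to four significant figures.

In absolute terms T_C = 265.82 K and T_H = 296.43 K, so ΔT = 30.61 K.
COP_Carnot = T_H/ΔT = 296.43/30.61 = 9.684.
Resistance heating needs Ẇ_res = Q̇_H = 7.810 kW; the reversible heat pump needs only Ẇ_hp = Q̇_H/COP = 0.8065 kW.
Saving = 7.810 − 0.8065 = 7.003 kW.

7.003 kW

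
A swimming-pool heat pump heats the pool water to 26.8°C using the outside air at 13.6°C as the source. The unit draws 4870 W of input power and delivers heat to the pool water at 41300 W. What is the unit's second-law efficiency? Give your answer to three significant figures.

0.373

COP_actual = Q̇_H/Ẇ = 41300/4870 = 8.480.
In absolute terms T_C = 286.75 K and T_H = 299.95 K, so ΔT = 13.20 K.
COP_Carnot = T_H/ΔT = 299.95/13.20 = 22.72.
η_II = COP_actual/COP_Carnot = 8.480/22.72 = 0.3732.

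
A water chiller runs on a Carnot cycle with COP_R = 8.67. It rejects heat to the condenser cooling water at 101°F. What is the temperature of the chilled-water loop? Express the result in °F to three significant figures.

For a Carnot refrigerator COP_R = T_C/(T_H − T_C), so T_C = COP·T_H/(1 + COP).
With T_H = 311.48 K, T_C = 8.67 × 311.48/9.670 = 279.27 K.
Converting, 279.27 K = 43.02°F.

43.0 °F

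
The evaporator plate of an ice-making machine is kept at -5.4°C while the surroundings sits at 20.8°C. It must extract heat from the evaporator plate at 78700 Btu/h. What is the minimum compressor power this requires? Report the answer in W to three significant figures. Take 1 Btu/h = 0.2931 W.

In absolute terms T_C = 267.75 K and T_H = 293.95 K, so ΔT = 26.20 K.
COP_Carnot = T_C/ΔT = 267.75/26.20 = 10.22.
Ẇ_min = Q̇/COP_Carnot = 78700/10.22 = 7701 Btu/h = 2257 W.

2260 W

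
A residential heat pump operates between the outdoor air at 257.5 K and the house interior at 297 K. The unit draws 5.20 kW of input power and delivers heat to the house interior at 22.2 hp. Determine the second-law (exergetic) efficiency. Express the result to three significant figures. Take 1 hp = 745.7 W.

0.423

Converting, Q̇_H = 22.20 hp = 16.55 kW, so COP_actual = Q̇_H/Ẇ = 16.55/5.200 = 3.184.
The reservoir spacing is ΔT = 297 − 257.5 = 39.50 K.
COP_Carnot = T_H/ΔT = 297.00/39.50 = 7.519.
η_II = COP_actual/COP_Carnot = 3.184/7.519 = 0.4234.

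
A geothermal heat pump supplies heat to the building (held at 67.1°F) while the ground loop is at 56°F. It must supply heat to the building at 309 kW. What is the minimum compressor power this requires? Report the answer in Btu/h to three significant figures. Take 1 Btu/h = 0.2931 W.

In absolute terms T_C = 286.48 K and T_H = 292.65 K, so ΔT = 6.167 K.
COP_Carnot = T_H/ΔT = 292.65/6.167 = 47.46.
Ẇ_min = Q̇/COP_Carnot = 309.0/47.46 = 6.511 kW = 22210 Btu/h.

22200 Btu/h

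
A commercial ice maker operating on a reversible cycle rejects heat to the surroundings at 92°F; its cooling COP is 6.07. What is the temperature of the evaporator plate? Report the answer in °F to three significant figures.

For a Carnot refrigerator COP_R = T_C/(T_H − T_C), so T_C = COP·T_H/(1 + COP).
With T_H = 306.48 K, T_C = 6.07 × 306.48/7.070 = 263.13 K.
Converting, 263.13 K = 13.97°F.

14.0 °F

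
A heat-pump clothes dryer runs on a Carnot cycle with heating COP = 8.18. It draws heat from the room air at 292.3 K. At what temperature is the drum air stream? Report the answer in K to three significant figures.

333 K

COP_HP = T_H/(T_H − T_C) rearranges to T_H = COP·T_C/(COP − 1).
With T_C = 292.30 K, T_H = 8.18 × 292.30/7.180 = 333.01 K.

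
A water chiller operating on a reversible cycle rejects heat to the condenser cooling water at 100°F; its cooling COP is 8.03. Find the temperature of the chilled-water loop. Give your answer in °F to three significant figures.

38.0 °F

For a Carnot refrigerator COP_R = T_C/(T_H − T_C), so T_C = COP·T_H/(1 + COP).
With T_H = 310.93 K, T_C = 8.03 × 310.93/9.030 = 276.50 K.
Converting, 276.50 K = 38.02°F.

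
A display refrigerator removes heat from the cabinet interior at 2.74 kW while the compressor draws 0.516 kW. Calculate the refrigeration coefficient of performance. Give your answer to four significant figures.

The first law gives Q̇_H = Q̇_C + Ẇ, so the three rates are Q̇_C = 2.740, Q̇_H = 3.256, Ẇ = 0.5160 kW.
COP_R = Q̇_C/Ẇ = 2.740/0.5160 = 5.310.

5.310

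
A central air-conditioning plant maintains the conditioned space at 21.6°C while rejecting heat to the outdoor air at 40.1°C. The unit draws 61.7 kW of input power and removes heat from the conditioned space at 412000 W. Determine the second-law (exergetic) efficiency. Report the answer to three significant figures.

0.419

Converting, Q̇_C = 412000 W = 412.0 kW, so COP_actual = Q̇_C/Ẇ = 412.0/61.70 = 6.677.
In absolute terms T_C = 294.75 K and T_H = 313.25 K, so ΔT = 18.50 K.
COP_Carnot = T_C/ΔT = 294.75/18.50 = 15.93.
η_II = COP_actual/COP_Carnot = 6.677/15.93 = 0.4191.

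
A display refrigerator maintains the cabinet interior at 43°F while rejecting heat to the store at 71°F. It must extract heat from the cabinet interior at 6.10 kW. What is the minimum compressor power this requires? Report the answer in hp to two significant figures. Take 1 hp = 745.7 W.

0.46 hp

In absolute terms T_C = 279.26 K and T_H = 294.82 K, so ΔT = 15.56 K.
COP_Carnot = T_C/ΔT = 279.26/15.56 = 17.95.
Ẇ_min = Q̇/COP_Carnot = 6.100/17.95 = 0.3398 kW = 0.4557 hp.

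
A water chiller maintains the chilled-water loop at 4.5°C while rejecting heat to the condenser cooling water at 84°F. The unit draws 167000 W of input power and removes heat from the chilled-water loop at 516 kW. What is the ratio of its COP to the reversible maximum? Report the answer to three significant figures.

Converting, Q̇_C = 516.0 kW = 516000 W, so COP_actual = Q̇_C/Ẇ = 516000/167000 = 3.090.
In absolute terms T_C = 277.65 K and T_H = 302.04 K, so ΔT = 24.39 K.
COP_Carnot = T_C/ΔT = 277.65/24.39 = 11.38.
η_II = COP_actual/COP_Carnot = 3.090/11.38 = 0.2714.

0.271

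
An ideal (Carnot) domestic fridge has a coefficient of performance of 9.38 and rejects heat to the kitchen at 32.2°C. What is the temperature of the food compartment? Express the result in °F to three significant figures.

For a Carnot refrigerator COP_R = T_C/(T_H − T_C), so T_C = COP·T_H/(1 + COP).
With T_H = 305.35 K, T_C = 9.38 × 305.35/10.38 = 275.93 K.
Converting, 275.93 K = 37.01°F.

37.0 °F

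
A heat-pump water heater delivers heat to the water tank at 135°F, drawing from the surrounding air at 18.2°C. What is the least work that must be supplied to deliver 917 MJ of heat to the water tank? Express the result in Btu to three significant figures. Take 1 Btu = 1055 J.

In absolute terms T_C = 291.35 K and T_H = 330.37 K, so ΔT = 39.02 K.
The reversible limit is COP_HP = T_H/ΔT = 8.466, so W_min = Q_H/COP = Q_H·ΔT/T_H.
W_min = 917.0 × 39.02/330.37 = 108.3 MJ = 102700 Btu.

103000 Btu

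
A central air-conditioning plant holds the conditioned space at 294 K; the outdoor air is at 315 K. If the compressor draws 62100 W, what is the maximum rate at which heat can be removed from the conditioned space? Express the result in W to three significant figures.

The reservoir spacing is ΔT = 315 − 294 = 21.00 K.
COP_Carnot = T_C/ΔT = 294.00/21.00 = 14.00.
Q̇_max = COP_Carnot × Ẇ = 14.00 × 62100 W = 869400 W.

869000 W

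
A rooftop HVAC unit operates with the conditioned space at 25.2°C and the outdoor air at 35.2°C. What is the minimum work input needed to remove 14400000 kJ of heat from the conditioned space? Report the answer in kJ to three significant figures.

In absolute terms T_C = 298.35 K and T_H = 308.35 K, so ΔT = 10.00 K.
The reversible limit is COP_R = T_C/ΔT = 29.84, so W_min = Q_C/COP = Q_C·ΔT/T_C.
W_min = 14400000 × 10.00/298.35 = 482700 kJ.

483000 kJ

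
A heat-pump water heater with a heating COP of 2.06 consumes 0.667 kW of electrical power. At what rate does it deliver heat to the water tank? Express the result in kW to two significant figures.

1.4 kW

Q̇_H = COP_HP × Ẇ = 2.06 × 0.6670 = 1.374 kW.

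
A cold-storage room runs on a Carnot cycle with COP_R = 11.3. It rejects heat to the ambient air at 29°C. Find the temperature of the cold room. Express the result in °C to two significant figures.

4.4 °C

For a Carnot refrigerator COP_R = T_C/(T_H − T_C), so T_C = COP·T_H/(1 + COP).
With T_H = 302.15 K, T_C = 11.3 × 302.15/12.30 = 277.58 K.
Converting, 277.58 K = 4.43°C.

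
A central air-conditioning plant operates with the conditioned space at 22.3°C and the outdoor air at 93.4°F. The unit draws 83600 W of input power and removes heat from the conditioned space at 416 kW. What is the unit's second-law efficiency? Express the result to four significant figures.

Converting, Q̇_C = 416.0 kW = 416000 W, so COP_actual = Q̇_C/Ẇ = 416000/83600 = 4.976.
In absolute terms T_C = 295.45 K and T_H = 307.26 K, so ΔT = 11.81 K.
COP_Carnot = T_C/ΔT = 295.45/11.81 = 25.01.
η_II = COP_actual/COP_Carnot = 4.976/25.01 = 0.1989.

0.1989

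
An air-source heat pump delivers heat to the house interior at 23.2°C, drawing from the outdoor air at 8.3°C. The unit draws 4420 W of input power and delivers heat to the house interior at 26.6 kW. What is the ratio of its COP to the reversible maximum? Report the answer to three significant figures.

0.303

Converting, Q̇_H = 26.60 kW = 26600 W, so COP_actual = Q̇_H/Ẇ = 26600/4420 = 6.018.
In absolute terms T_C = 281.45 K and T_H = 296.35 K, so ΔT = 14.90 K.
COP_Carnot = T_H/ΔT = 296.35/14.90 = 19.89.
η_II = COP_actual/COP_Carnot = 6.018/19.89 = 0.3026.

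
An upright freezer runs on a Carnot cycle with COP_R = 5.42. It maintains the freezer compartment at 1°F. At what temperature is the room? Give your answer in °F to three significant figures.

86.0 °F

COP_R = T_C/(T_H − T_C) gives T_H − T_C = T_C/COP.
With T_C = 255.93 K, T_H = 255.93 × (1 + 1/5.42) = 303.15 K.
Converting, 303.15 K = 85.99°F.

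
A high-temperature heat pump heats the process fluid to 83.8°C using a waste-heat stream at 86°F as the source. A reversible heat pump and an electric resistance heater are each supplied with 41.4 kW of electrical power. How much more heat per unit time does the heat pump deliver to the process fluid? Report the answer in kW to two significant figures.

230 kW

In absolute terms T_C = 303.15 K and T_H = 356.95 K, so ΔT = 53.80 K.
COP_Carnot = T_H/ΔT = 356.95/53.80 = 6.635.
The heat pump delivers Q̇_H = COP × Ẇ = 274.7 kW; the resistance heater delivers Ẇ = 41.40 kW.
Extra = (COP − 1)·Ẇ = 233.3 kW.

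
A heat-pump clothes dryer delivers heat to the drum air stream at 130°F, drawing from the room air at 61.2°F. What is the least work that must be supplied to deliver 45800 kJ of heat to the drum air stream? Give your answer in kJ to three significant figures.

In absolute terms T_C = 289.37 K and T_H = 327.59 K, so ΔT = 38.22 K.
The reversible limit is COP_HP = T_H/ΔT = 8.571, so W_min = Q_H/COP = Q_H·ΔT/T_H.
W_min = 45800 × 38.22/327.59 = 5344 kJ.

5340 kJ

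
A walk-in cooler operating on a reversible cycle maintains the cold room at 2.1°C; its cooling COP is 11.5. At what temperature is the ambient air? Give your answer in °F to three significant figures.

78.9 °F

COP_R = T_C/(T_H − T_C) gives T_H − T_C = T_C/COP.
With T_C = 275.25 K, T_H = 275.25 × (1 + 1/11.5) = 299.18 K.
Converting, 299.18 K = 78.86°F.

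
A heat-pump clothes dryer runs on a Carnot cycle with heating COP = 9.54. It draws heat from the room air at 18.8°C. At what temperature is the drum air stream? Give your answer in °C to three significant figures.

COP_HP = T_H/(T_H − T_C) rearranges to T_H = COP·T_C/(COP − 1).
With T_C = 291.95 K, T_H = 9.54 × 291.95/8.540 = 326.14 K.
Converting, 326.14 K = 52.99°C.

53.0 °C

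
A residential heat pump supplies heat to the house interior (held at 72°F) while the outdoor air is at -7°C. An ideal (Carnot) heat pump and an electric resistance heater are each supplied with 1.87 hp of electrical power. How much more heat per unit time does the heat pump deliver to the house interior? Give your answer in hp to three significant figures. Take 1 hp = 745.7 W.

17.0 hp

In absolute terms T_C = 266.15 K and T_H = 295.37 K, so ΔT = 29.22 K.
COP_Carnot = T_H/ΔT = 295.37/29.22 = 10.11.
The heat pump delivers Q̇_H = COP × Ẇ = 18.90 hp; the resistance heater delivers Ẇ = 1.870 hp.
Extra = (COP − 1)·Ẇ = 17.03 hp.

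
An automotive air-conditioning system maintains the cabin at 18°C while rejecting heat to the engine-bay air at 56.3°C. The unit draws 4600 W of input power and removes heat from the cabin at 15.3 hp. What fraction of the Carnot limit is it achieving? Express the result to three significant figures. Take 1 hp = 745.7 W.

Converting, Q̇_C = 15.30 hp = 11410 W, so COP_actual = Q̇_C/Ẇ = 11410/4600 = 2.480.
In absolute terms T_C = 291.15 K and T_H = 329.45 K, so ΔT = 38.30 K.
COP_Carnot = T_C/ΔT = 291.15/38.30 = 7.602.
η_II = COP_actual/COP_Carnot = 2.480/7.602 = 0.3263.

0.326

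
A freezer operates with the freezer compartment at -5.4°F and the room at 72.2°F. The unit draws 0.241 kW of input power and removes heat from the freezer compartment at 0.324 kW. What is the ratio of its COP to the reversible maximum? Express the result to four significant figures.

0.2297

COP_actual = Q̇_C/Ẇ = 0.3240/0.2410 = 1.344.
In absolute terms T_C = 252.37 K and T_H = 295.48 K, so ΔT = 43.11 K.
COP_Carnot = T_C/ΔT = 252.37/43.11 = 5.854.
η_II = COP_actual/COP_Carnot = 1.344/5.854 = 0.2297.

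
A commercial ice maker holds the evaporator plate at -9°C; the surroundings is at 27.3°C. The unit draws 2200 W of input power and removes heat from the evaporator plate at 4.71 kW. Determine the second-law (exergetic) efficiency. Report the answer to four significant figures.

Converting, Q̇_C = 4.710 kW = 4710 W, so COP_actual = Q̇_C/Ẇ = 4710/2200 = 2.141.
In absolute terms T_C = 264.15 K and T_H = 300.45 K, so ΔT = 36.30 K.
COP_Carnot = T_C/ΔT = 264.15/36.30 = 7.277.
η_II = COP_actual/COP_Carnot = 2.141/7.277 = 0.2942.

0.2942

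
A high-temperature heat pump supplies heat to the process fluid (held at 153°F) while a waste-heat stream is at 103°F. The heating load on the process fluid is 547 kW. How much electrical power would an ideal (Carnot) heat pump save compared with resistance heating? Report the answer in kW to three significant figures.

502 kW

In absolute terms T_C = 312.59 K and T_H = 340.37 K, so ΔT = 27.78 K.
COP_Carnot = T_H/ΔT = 340.37/27.78 = 12.25.
Resistance heating needs Ẇ_res = Q̇_H = 547.0 kW; the reversible heat pump needs only Ẇ_hp = Q̇_H/COP = 44.64 kW.
Saving = 547.0 − 44.64 = 502.4 kW.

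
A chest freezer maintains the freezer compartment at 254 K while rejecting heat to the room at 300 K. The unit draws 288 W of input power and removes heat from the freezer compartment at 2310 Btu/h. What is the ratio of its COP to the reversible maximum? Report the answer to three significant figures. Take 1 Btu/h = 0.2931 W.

0.426

Converting, Q̇_C = 2310 Btu/h = 677.1 W, so COP_actual = Q̇_C/Ẇ = 677.1/288.0 = 2.351.
The reservoir spacing is ΔT = 300 − 254 = 46.00 K.
COP_Carnot = T_C/ΔT = 254.00/46.00 = 5.522.
η_II = COP_actual/COP_Carnot = 2.351/5.522 = 0.4258.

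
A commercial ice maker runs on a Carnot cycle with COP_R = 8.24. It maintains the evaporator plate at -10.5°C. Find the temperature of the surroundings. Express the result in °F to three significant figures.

COP_R = T_C/(T_H − T_C) gives T_H − T_C = T_C/COP.
With T_C = 262.65 K, T_H = 262.65 × (1 + 1/8.24) = 294.52 K.
Converting, 294.52 K = 70.47°F.

70.5 °F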